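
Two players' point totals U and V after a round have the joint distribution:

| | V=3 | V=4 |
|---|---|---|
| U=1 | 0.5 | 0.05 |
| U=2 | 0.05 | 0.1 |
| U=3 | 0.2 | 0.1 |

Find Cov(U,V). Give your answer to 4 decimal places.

E[U] = 1.75,  E[V] = 3.25
E[UV] = 5.8
Cov(U,V) = E[UV] − E[U]E[V] = 5.8 − (1.75)(3.25) = 0.1125

0.1125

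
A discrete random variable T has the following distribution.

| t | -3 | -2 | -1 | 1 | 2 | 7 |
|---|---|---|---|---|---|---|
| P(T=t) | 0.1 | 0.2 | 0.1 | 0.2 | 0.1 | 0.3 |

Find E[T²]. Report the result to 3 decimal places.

E[T²] = (-3)²(0.1) + (-2)²(0.2) + (-1)²(0.1) + (1)²(0.2) + (2)²(0.1) + (7)²(0.3) = 17.1

17.100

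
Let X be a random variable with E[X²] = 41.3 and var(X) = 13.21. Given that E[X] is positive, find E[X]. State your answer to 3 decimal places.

(E[X])² = E[X²] − var(X) = 41.3 − 13.21 = 28.09
E[X] = √28.09 = 5.3

5.300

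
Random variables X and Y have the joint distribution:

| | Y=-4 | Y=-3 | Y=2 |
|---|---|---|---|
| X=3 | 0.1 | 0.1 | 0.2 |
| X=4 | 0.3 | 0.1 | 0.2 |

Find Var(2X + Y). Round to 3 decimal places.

7.760

E[X] = 3.6,  E[Y] = -1.4,  E[XY] = -5.3
Var(X) = 13.2 − (3.6)² = 0.24;  Var(Y) = 9.8 − (-1.4)² = 7.84
cov(X,Y) = -5.3 − (3.6)(-1.4) = -0.26
Var(2X + Y) = (2)²·0.24 + (1)²·7.84 + 2·(2)·(1)·-0.26 = 7.76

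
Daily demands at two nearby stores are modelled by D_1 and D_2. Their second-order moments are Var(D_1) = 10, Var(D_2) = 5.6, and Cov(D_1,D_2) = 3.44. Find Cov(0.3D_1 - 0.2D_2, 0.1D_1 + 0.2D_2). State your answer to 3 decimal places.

0.214

Cov(0.3D_1 - 0.2D_2, 0.1D_1 + 0.2D_2) = (0.3)(0.1)Var(D_1) + (-0.2)(0.2)Var(D_2) + [(0.3)(0.2) + (-0.2)(0.1)]Cov(D_1,D_2)
= 0.03·10 + -0.04·5.6 + 0.04·3.44 = 0.2136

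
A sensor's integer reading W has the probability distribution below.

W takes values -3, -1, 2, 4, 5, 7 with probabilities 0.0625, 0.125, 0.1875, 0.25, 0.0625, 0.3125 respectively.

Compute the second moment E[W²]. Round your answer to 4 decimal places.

22.3125

E[W²] = (-3)²(0.0625) + (-1)²(0.125) + (2)²(0.1875) + (4)²(0.25) + (5)²(0.0625) + (7)²(0.3125) = 22.3125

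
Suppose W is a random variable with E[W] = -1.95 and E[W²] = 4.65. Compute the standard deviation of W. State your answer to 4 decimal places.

0.9206

var(W) = 4.65 − (-1.95)² = 0.8475
SD(W) = √0.8475 ≈ 0.9206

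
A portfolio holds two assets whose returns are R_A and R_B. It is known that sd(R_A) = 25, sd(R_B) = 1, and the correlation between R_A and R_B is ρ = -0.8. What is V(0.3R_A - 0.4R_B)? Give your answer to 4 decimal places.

V(R_A) = (25)² = 625;  V(R_B) = (1)² = 1
cov(R_A,R_B) = ρ·sd(R_A)·sd(R_B) = -0.8·25·1 = -20
V(0.3R_A - 0.4R_B) = (0.3)²·V(R_A) + (-0.4)²·V(R_B) + 2·(0.3)·(-0.4)·cov(R_A,R_B)
= 0.09·625 + 0.16·1 + -0.24·-20 = 61.21

61.2100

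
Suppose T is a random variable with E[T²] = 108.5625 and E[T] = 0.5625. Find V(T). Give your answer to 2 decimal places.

108.25

V(T) = 108.5625 − (0.5625)² = 108.24609375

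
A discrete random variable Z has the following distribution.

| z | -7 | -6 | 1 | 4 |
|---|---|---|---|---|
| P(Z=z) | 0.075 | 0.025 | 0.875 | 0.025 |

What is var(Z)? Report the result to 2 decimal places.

E[Z] = (-7)(0.075) + (-6)(0.025) + (1)(0.875) + (4)(0.025) = 0.3
E[Z²] = (-7)²(0.075) + (-6)²(0.025) + (1)²(0.875) + (4)²(0.025) = 5.85
var(Z) = E[Z²] − (E[Z])² = 5.85 − (0.3)² = 5.76

5.76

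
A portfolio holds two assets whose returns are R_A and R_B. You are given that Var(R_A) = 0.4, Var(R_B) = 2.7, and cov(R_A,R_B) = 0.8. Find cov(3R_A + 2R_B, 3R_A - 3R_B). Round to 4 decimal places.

-15.0000

cov(3R_A + 2R_B, 3R_A - 3R_B) = (3)(3)Var(R_A) + (2)(-3)Var(R_B) + [(3)(-3) + (2)(3)]cov(R_A,R_B)
= 9·0.4 + -6·2.7 + -3·0.8 = -15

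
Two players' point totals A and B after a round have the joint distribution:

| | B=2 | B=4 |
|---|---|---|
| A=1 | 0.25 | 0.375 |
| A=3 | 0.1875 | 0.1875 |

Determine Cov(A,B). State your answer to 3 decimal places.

-0.094

E[A] = 1.75,  E[B] = 3.125
E[AB] = 5.375
Cov(A,B) = E[AB] − E[A]E[B] = 5.375 − (1.75)(3.125) = -0.09375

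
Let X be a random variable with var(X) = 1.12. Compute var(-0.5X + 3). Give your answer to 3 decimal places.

0.280

var(-0.5X + 3) = (-0.5)²·var(X) = 0.25·1.12 = 0.28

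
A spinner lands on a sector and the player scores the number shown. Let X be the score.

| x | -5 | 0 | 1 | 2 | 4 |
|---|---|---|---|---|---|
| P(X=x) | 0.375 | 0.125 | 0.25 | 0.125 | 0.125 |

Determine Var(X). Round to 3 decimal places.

11.359

E[X] = (-5)(0.375) + (0)(0.125) + (1)(0.25) + (2)(0.125) + (4)(0.125) = -0.875
E[X²] = (-5)²(0.375) + (0)²(0.125) + (1)²(0.25) + (2)²(0.125) + (4)²(0.125) = 12.125
Var(X) = E[X²] − (E[X])² = 12.125 − (-0.875)² = 11.359375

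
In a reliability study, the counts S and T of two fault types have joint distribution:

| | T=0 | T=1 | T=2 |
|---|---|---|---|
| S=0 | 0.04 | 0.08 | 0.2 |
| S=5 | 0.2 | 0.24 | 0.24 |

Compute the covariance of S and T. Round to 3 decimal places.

E[S] = 3.4,  E[T] = 1.2
E[ST] = 3.6
Cov(S,T) = E[ST] − E[S]E[T] = 3.6 − (3.4)(1.2) = -0.48

-0.480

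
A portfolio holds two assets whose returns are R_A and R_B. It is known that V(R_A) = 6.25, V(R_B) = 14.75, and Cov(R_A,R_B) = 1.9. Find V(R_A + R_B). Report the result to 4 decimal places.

24.8000

V(R_A + R_B) = (1)²·V(R_A) + (1)²·V(R_B) + 2·(1)·(1)·Cov(R_A,R_B)
= 1·6.25 + 1·14.75 + 2·1.9 = 24.8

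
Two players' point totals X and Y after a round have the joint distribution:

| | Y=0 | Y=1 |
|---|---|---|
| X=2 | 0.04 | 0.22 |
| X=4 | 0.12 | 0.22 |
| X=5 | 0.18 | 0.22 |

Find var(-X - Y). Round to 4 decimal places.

1.3684

E[X] = 3.88,  E[Y] = 0.66,  E[XY] = 2.42
var(X) = 16.48 − (3.88)² = 1.4256;  var(Y) = 0.66 − (0.66)² = 0.2244
Cov(X,Y) = 2.42 − (3.88)(0.66) = -0.1408
var(-X - Y) = (-1)²·1.4256 + (-1)²·0.2244 + 2·(-1)·(-1)·-0.1408 = 1.3684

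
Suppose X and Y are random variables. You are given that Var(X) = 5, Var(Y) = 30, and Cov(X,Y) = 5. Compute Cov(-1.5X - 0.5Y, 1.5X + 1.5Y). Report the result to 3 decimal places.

-48.750

Cov(-1.5X - 0.5Y, 1.5X + 1.5Y) = (-1.5)(1.5)Var(X) + (-0.5)(1.5)Var(Y) + [(-1.5)(1.5) + (-0.5)(1.5)]Cov(X,Y)
= -2.25·5 + -0.75·30 + -3·5 = -48.75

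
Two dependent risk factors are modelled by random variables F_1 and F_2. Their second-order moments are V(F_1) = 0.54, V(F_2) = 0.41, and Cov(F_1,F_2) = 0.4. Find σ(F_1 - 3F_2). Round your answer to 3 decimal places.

V(F_1 - 3F_2) = (1)²·V(F_1) + (-3)²·V(F_2) + 2·(1)·(-3)·Cov(F_1,F_2)
= 1·0.54 + 9·0.41 + -6·0.4 = 1.83
σ(F_1 - 3F_2) = √1.83 ≈ 1.353

1.353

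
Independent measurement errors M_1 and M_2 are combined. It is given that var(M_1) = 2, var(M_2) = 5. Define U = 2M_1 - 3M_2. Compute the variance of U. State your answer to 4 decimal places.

By independence, var(U) = (2)²var(M_1) + (-3)²var(M_2)
= (2)²·2 + (-3)²·5 = 53

53.0000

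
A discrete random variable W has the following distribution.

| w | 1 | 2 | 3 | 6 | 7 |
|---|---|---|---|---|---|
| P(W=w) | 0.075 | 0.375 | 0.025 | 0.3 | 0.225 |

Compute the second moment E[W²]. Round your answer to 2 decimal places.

E[W²] = (1)²(0.075) + (2)²(0.375) + (3)²(0.025) + (6)²(0.3) + (7)²(0.225) = 23.625

23.63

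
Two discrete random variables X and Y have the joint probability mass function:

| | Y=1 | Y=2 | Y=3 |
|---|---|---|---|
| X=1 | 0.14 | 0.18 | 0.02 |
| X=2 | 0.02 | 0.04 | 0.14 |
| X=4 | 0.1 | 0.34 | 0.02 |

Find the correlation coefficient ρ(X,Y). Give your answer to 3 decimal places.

E[X] = 2.58,  E[Y] = 1.92
E[XY] = 4.96
Cov(X,Y) = E[XY] − E[X]E[Y] = 4.96 − (2.58)(1.92) = 0.0064
Var(X) = 1.8436,  Var(Y) = 0.4336
ρ = 0.0064 / √(1.8436·0.4336) ≈ 0.007

0.007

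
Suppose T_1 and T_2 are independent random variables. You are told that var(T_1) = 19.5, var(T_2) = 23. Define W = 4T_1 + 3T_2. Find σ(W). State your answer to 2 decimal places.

By independence, var(W) = (4)²var(T_1) + (3)²var(T_2)
= (4)²·19.5 + (3)²·23 = 519
σ(W) = √519 ≈ 22.78

22.78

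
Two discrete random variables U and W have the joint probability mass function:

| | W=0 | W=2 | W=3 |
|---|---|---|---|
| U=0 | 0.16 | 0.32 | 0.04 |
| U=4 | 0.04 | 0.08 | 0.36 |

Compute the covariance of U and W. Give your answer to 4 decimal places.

1.1200

E[U] = 1.92,  E[W] = 2
E[UW] = 4.96
cov(U,W) = E[UW] − E[U]E[W] = 4.96 − (1.92)(2) = 1.12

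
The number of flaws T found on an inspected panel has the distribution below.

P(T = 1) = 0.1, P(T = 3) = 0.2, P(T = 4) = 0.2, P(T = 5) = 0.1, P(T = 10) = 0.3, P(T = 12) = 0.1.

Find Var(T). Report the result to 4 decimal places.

E[T] = (1)(0.1) + (3)(0.2) + (4)(0.2) + (5)(0.1) + (10)(0.3) + (12)(0.1) = 6.2
E[T²] = (1)²(0.1) + (3)²(0.2) + (4)²(0.2) + (5)²(0.1) + (10)²(0.3) + (12)²(0.1) = 52
Var(T) = E[T²] − (E[T])² = 52 − (6.2)² = 13.56

13.5600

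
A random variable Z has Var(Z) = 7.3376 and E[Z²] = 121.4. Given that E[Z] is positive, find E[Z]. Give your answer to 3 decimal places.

10.680

(E[Z])² = E[Z²] − Var(Z) = 121.4 − 7.3376 = 114.0624
E[Z] = √114.0624 = 10.68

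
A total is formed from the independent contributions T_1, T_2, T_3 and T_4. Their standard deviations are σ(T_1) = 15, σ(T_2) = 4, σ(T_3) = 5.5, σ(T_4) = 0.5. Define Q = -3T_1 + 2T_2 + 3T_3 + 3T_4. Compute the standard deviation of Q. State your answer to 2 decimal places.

var(T_1) = 225, var(T_2) = 16, var(T_3) = 30.25, var(T_4) = 0.25
By independence, var(Q) = (-3)²var(T_1) + (2)²var(T_2) + (3)²var(T_3) + (3)²var(T_4)
= (-3)²·225 + (2)²·16 + (3)²·30.25 + (3)²·0.25 = 2363.5
σ(Q) = √2363.5 ≈ 48.62

48.62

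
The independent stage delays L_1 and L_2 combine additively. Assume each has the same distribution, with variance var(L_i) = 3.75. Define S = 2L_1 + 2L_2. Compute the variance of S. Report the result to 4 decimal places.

30.0000

By independence, var(S) = (2)²var(L_1) + (2)²var(L_2)
= (2)²·3.75 + (2)²·3.75 = 30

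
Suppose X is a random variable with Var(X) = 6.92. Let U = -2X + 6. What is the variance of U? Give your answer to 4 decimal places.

Var(-2X + 6) = (-2)²·Var(X) = 4·6.92 = 27.68

27.6800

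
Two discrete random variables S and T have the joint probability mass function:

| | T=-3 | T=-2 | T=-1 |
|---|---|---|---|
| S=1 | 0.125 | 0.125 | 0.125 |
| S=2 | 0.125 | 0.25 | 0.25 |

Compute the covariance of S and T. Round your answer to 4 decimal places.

E[S] = 1.625,  E[T] = -1.875
E[ST] = -3
Cov(S,T) = E[ST] − E[S]E[T] = -3 − (1.625)(-1.875) = 0.046875

0.0469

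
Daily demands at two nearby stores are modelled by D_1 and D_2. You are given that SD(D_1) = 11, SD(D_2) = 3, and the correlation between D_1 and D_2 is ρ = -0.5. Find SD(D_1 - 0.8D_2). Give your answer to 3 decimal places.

Var(D_1) = (11)² = 121;  Var(D_2) = (3)² = 9
cov(D_1,D_2) = ρ·SD(D_1)·SD(D_2) = -0.5·11·3 = -16.5
Var(D_1 - 0.8D_2) = (1)²·Var(D_1) + (-0.8)²·Var(D_2) + 2·(1)·(-0.8)·cov(D_1,D_2)
= 1·121 + 0.64·9 + -1.6·-16.5 = 153.16
SD(D_1 - 0.8D_2) = √153.16 ≈ 12.376

12.376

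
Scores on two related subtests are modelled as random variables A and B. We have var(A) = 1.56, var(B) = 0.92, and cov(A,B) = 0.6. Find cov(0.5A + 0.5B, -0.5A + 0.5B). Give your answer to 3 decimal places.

-0.160

cov(0.5A + 0.5B, -0.5A + 0.5B) = (0.5)(-0.5)var(A) + (0.5)(0.5)var(B) + [(0.5)(0.5) + (0.5)(-0.5)]cov(A,B)
= -0.25·1.56 + 0.25·0.92 + 0·0.6 = -0.16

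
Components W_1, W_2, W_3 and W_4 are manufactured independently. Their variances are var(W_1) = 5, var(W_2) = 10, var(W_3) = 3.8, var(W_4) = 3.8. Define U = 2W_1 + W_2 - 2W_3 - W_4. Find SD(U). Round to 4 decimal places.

By independence, var(U) = (2)²var(W_1) + (1)²var(W_2) + (-2)²var(W_3) + (-1)²var(W_4)
= (2)²·5 + (1)²·10 + (-2)²·3.8 + (-1)²·3.8 = 49
SD(U) = √49 ≈ 7.0000

7.0000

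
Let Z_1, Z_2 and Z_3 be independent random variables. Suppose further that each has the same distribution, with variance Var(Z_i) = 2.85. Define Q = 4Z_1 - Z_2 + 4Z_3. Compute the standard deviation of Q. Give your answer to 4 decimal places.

9.6979

By independence, Var(Q) = (4)²Var(Z_1) + (-1)²Var(Z_2) + (4)²Var(Z_3)
= (4)²·2.85 + (-1)²·2.85 + (4)²·2.85 = 94.05
σ(Q) = √94.05 ≈ 9.6979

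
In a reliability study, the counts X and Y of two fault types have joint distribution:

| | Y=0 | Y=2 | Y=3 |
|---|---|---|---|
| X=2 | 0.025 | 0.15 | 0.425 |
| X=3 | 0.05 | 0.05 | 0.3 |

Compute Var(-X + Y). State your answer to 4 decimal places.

E[X] = 2.4,  E[Y] = 2.575,  E[XY] = 6.15
Var(X) = 6 − (2.4)² = 0.24;  Var(Y) = 7.325 − (2.575)² = 0.694375
Cov(X,Y) = 6.15 − (2.4)(2.575) = -0.03
Var(-X + Y) = (-1)²·0.24 + (1)²·0.694375 + 2·(-1)·(1)·-0.03 = 0.994375

0.9944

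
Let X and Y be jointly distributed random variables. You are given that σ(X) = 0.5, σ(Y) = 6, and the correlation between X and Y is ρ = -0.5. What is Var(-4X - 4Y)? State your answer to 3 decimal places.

532.000

Var(X) = (0.5)² = 0.25;  Var(Y) = (6)² = 36
Cov(X,Y) = ρ·σ(X)·σ(Y) = -0.5·0.5·6 = -1.5
Var(-4X - 4Y) = (-4)²·Var(X) + (-4)²·Var(Y) + 2·(-4)·(-4)·Cov(X,Y)
= 16·0.25 + 16·36 + 32·-1.5 = 532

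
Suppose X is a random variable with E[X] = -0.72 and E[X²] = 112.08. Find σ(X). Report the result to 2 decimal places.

V(X) = 112.08 − (-0.72)² = 111.5616
σ(X) = √111.5616 ≈ 10.56

10.56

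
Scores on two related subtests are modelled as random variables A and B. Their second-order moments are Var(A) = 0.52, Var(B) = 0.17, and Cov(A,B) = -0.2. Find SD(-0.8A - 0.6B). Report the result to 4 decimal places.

0.4494

Var(-0.8A - 0.6B) = (-0.8)²·Var(A) + (-0.6)²·Var(B) + 2·(-0.8)·(-0.6)·Cov(A,B)
= 0.64·0.52 + 0.36·0.17 + 0.96·-0.2 = 0.202
SD(-0.8A - 0.6B) = √0.202 ≈ 0.4494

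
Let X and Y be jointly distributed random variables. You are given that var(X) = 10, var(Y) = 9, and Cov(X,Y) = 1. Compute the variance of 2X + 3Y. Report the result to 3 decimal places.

133.000

var(2X + 3Y) = (2)²·var(X) + (3)²·var(Y) + 2·(2)·(3)·Cov(X,Y)
= 4·10 + 9·9 + 12·1 = 133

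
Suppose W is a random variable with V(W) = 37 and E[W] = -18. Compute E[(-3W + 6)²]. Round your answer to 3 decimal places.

3933.000

E[-3W + 6] = -3·-18 + 6 = 60
V(-3W + 6) = (-3)²·37 = 333
E[(-3W + 6)²] = V((-3W + 6)) + (E[(-3W + 6)])² = 333 + (60)² = 3933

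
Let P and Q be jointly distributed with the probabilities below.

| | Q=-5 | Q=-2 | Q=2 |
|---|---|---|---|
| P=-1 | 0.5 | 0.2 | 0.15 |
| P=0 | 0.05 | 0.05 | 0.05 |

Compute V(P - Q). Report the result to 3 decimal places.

E[P] = -0.85,  E[Q] = -2.85,  E[PQ] = 2.6
V(P) = 0.85 − (-0.85)² = 0.1275;  V(Q) = 15.55 − (-2.85)² = 7.4275
cov(P,Q) = 2.6 − (-0.85)(-2.85) = 0.1775
V(P - Q) = (1)²·0.1275 + (-1)²·7.4275 + 2·(1)·(-1)·0.1775 = 7.2

7.200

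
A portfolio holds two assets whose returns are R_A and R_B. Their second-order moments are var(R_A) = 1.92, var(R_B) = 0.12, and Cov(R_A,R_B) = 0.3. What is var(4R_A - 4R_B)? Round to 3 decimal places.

var(4R_A - 4R_B) = (4)²·var(R_A) + (-4)²·var(R_B) + 2·(4)·(-4)·Cov(R_A,R_B)
= 16·1.92 + 16·0.12 + -32·0.3 = 23.04

23.040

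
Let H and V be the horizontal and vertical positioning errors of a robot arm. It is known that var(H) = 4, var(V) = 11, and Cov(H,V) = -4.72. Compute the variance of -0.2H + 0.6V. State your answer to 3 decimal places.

var(-0.2H + 0.6V) = (-0.2)²·var(H) + (0.6)²·var(V) + 2·(-0.2)·(0.6)·Cov(H,V)
= 0.04·4 + 0.36·11 + -0.24·-4.72 = 5.2528

5.253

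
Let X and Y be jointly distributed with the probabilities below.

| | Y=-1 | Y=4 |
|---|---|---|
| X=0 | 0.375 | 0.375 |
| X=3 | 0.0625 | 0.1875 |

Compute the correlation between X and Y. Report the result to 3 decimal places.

E[X] = 0.75,  E[Y] = 1.8125
E[XY] = 2.0625
cov(X,Y) = E[XY] − E[X]E[Y] = 2.0625 − (0.75)(1.8125) = 0.703125
var(X) = 1.6875,  var(Y) = 6.15234375
ρ = 0.703125 / √(1.6875·6.15234375) ≈ 0.218

0.218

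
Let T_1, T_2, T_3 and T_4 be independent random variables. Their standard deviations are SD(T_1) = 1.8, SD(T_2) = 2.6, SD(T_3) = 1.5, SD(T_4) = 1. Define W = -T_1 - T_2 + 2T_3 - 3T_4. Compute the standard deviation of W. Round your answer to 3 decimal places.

5.292

Var(T_1) = 3.24, Var(T_2) = 6.76, Var(T_3) = 2.25, Var(T_4) = 1
By independence, Var(W) = (-1)²Var(T_1) + (-1)²Var(T_2) + (2)²Var(T_3) + (-3)²Var(T_4)
= (-1)²·3.24 + (-1)²·6.76 + (2)²·2.25 + (-3)²·1 = 28
SD(W) = √28 ≈ 5.292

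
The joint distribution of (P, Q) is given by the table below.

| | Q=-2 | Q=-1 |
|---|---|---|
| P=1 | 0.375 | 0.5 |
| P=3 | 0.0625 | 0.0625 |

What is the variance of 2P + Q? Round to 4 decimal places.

1.9336

E[P] = 1.25,  E[Q] = -1.4375,  E[PQ] = -1.8125
Var(P) = 2 − (1.25)² = 0.4375;  Var(Q) = 2.3125 − (-1.4375)² = 0.24609375
Cov(P,Q) = -1.8125 − (1.25)(-1.4375) = -0.015625
Var(2P + Q) = (2)²·0.4375 + (1)²·0.24609375 + 2·(2)·(1)·-0.015625 = 1.93359375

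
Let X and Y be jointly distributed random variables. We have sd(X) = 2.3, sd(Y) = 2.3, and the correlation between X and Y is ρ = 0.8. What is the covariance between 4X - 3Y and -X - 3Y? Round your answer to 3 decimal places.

V(X) = (2.3)² = 5.29;  V(Y) = (2.3)² = 5.29
cov(X,Y) = ρ·sd(X)·sd(Y) = 0.8·2.3·2.3 = 4.232
cov(4X - 3Y, -X - 3Y) = (4)(-1)V(X) + (-3)(-3)V(Y) + [(4)(-3) + (-3)(-1)]cov(X,Y)
= -4·5.29 + 9·5.29 + -9·4.232 = -11.638

-11.638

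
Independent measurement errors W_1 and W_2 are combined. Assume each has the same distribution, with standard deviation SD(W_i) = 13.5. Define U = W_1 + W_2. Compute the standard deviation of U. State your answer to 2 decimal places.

19.09

var(W_i) = (13.5)² = 182.25
By independence, var(U) = (1)²var(W_1) + (1)²var(W_2)
= (1)²·182.25 + (1)²·182.25 = 364.5
SD(U) = √364.5 ≈ 19.09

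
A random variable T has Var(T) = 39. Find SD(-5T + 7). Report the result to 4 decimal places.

31.2250

Var(-5T + 7) = (-5)²·39 = 975
SD(-5T + 7) = √975 ≈ 31.2250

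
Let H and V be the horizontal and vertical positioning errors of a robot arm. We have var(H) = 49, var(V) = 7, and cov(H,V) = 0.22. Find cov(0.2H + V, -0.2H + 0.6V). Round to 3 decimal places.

2.222

cov(0.2H + V, -0.2H + 0.6V) = (0.2)(-0.2)var(H) + (1)(0.6)var(V) + [(0.2)(0.6) + (1)(-0.2)]cov(H,V)
= -0.04·49 + 0.6·7 + -0.08·0.22 = 2.2224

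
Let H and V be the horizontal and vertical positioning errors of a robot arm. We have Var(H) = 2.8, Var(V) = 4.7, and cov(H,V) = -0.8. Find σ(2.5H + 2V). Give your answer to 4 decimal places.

Var(2.5H + 2V) = (2.5)²·Var(H) + (2)²·Var(V) + 2·(2.5)·(2)·cov(H,V)
= 6.25·2.8 + 4·4.7 + 10·-0.8 = 28.3
σ(2.5H + 2V) = √28.3 ≈ 5.3198

5.3198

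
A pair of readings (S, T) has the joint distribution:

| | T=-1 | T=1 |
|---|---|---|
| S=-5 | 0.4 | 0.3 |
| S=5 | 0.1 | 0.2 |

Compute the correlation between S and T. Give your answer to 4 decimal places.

E[S] = -2,  E[T] = 0
E[ST] = 1
Cov(S,T) = E[ST] − E[S]E[T] = 1 − (-2)(0) = 1
Var(S) = 21,  Var(T) = 1
ρ = 1 / √(21·1) ≈ 0.2182

0.2182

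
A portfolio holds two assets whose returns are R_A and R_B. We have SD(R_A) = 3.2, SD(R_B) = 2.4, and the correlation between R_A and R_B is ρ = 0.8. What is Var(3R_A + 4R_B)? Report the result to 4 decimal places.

331.7760

Var(R_A) = (3.2)² = 10.24;  Var(R_B) = (2.4)² = 5.76
Cov(R_A,R_B) = ρ·SD(R_A)·SD(R_B) = 0.8·3.2·2.4 = 6.144
Var(3R_A + 4R_B) = (3)²·Var(R_A) + (4)²·Var(R_B) + 2·(3)·(4)·Cov(R_A,R_B)
= 9·10.24 + 16·5.76 + 24·6.144 = 331.776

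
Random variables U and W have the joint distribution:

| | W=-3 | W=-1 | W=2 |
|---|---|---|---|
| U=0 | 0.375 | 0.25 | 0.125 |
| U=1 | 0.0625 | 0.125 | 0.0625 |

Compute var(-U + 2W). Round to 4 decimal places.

12.9844

E[U] = 0.25,  E[W] = -1.3125,  E[UW] = -0.1875
var(U) = 0.25 − (0.25)² = 0.1875;  var(W) = 5.0625 − (-1.3125)² = 3.33984375
Cov(U,W) = -0.1875 − (0.25)(-1.3125) = 0.140625
var(-U + 2W) = (-1)²·0.1875 + (2)²·3.33984375 + 2·(-1)·(2)·0.140625 = 12.984375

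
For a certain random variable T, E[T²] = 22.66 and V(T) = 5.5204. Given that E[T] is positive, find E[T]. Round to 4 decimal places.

4.1400

(E[T])² = E[T²] − V(T) = 22.66 − 5.5204 = 17.1396
E[T] = √17.1396 = 4.14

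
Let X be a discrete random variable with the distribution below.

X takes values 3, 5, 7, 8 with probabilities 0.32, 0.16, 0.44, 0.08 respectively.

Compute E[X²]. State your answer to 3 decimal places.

E[X²] = (3)²(0.32) + (5)²(0.16) + (7)²(0.44) + (8)²(0.08) = 33.56

33.560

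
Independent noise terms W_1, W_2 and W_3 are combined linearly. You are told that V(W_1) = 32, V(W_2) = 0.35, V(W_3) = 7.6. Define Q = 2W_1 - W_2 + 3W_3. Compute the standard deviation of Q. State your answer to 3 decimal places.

14.027

By independence, V(Q) = (2)²V(W_1) + (-1)²V(W_2) + (3)²V(W_3)
= (2)²·32 + (-1)²·0.35 + (3)²·7.6 = 196.75
SD(Q) = √196.75 ≈ 14.027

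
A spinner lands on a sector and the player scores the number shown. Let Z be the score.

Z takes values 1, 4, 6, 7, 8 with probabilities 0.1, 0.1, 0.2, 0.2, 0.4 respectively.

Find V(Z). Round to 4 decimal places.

E[Z] = (1)(0.1) + (4)(0.1) + (6)(0.2) + (7)(0.2) + (8)(0.4) = 6.3
E[Z²] = (1)²(0.1) + (4)²(0.1) + (6)²(0.2) + (7)²(0.2) + (8)²(0.4) = 44.3
V(Z) = E[Z²] − (E[Z])² = 44.3 − (6.3)² = 4.61

4.6100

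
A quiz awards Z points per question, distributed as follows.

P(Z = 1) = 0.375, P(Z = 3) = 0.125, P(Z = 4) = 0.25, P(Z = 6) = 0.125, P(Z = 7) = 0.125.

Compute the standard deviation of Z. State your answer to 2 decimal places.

E[Z] = (1)(0.375) + (3)(0.125) + (4)(0.25) + (6)(0.125) + (7)(0.125) = 3.375
E[Z²] = (1)²(0.375) + (3)²(0.125) + (4)²(0.25) + (6)²(0.125) + (7)²(0.125) = 16.125
Var(Z) = E[Z²] − (E[Z])² = 16.125 − (3.375)² = 4.734375
SD(Z) = √4.734375 ≈ 2.18

2.18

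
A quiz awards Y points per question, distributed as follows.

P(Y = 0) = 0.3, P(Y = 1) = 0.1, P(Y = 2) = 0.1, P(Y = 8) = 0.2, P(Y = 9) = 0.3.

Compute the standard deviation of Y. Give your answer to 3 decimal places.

4.055

E[Y] = (0)(0.3) + (1)(0.1) + (2)(0.1) + (8)(0.2) + (9)(0.3) = 4.6
E[Y²] = (0)²(0.3) + (1)²(0.1) + (2)²(0.1) + (8)²(0.2) + (9)²(0.3) = 37.6
var(Y) = E[Y²] − (E[Y])² = 37.6 − (4.6)² = 16.44
σ(Y) = √16.44 ≈ 4.055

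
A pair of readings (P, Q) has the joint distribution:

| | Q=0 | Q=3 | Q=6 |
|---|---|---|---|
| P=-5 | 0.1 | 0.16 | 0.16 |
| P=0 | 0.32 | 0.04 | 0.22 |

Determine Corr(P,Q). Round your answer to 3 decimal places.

E[P] = -2.1,  E[Q] = 2.88
E[PQ] = -7.2
Cov(P,Q) = E[PQ] − E[P]E[Q] = -7.2 − (-2.1)(2.88) = -1.152
var(P) = 6.09,  var(Q) = 7.1856
ρ = -1.152 / √(6.09·7.1856) ≈ -0.174

-0.174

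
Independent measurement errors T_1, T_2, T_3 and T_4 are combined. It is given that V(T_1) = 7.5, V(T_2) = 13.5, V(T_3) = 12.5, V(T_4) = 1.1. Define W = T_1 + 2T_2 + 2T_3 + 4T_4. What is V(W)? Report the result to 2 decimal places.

129.10

By independence, V(W) = (1)²V(T_1) + (2)²V(T_2) + (2)²V(T_3) + (4)²V(T_4)
= (1)²·7.5 + (2)²·13.5 + (2)²·12.5 + (4)²·1.1 = 129.1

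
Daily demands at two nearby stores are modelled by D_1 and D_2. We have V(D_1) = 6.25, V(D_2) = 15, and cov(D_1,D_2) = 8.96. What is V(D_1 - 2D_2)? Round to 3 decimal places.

V(D_1 - 2D_2) = (1)²·V(D_1) + (-2)²·V(D_2) + 2·(1)·(-2)·cov(D_1,D_2)
= 1·6.25 + 4·15 + -4·8.96 = 30.41

30.410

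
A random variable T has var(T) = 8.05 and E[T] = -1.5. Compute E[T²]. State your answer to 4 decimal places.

10.3000

E[T²] = var(T) + (E[T])² = 8.05 + (-1.5)² = 10.3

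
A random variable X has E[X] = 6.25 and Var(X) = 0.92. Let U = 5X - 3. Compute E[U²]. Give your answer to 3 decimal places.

E[5X - 3] = 5·6.25 − 3 = 28.25
Var(5X - 3) = (5)²·0.92 = 23
E[U²] = Var(U) + (E[U])² = 23 + (28.25)² = 821.0625

821.063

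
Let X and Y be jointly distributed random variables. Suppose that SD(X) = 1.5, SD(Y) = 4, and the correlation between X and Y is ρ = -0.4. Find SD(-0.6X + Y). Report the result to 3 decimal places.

Var(X) = (1.5)² = 2.25;  Var(Y) = (4)² = 16
Cov(X,Y) = ρ·SD(X)·SD(Y) = -0.4·1.5·4 = -2.4
Var(-0.6X + Y) = (-0.6)²·Var(X) + (1)²·Var(Y) + 2·(-0.6)·(1)·Cov(X,Y)
= 0.36·2.25 + 1·16 + -1.2·-2.4 = 19.69
SD(-0.6X + Y) = √19.69 ≈ 4.437

4.437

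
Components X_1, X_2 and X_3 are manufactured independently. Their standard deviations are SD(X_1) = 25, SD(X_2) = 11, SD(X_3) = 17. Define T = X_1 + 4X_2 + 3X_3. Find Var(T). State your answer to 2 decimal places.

5162.00

Var(X_1) = 625, Var(X_2) = 121, Var(X_3) = 289
By independence, Var(T) = (1)²Var(X_1) + (4)²Var(X_2) + (3)²Var(X_3)
= (1)²·625 + (4)²·121 + (3)²·289 = 5162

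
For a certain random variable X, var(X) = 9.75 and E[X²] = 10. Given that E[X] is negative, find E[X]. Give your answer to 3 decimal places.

-0.500

(E[X])² = E[X²] − var(X) = 10 − 9.75 = 0.25
E[X] = −√0.25 = -0.5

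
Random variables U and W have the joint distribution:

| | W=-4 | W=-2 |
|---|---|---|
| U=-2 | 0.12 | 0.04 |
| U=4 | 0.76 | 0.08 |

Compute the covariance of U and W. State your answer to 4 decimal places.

-0.2496

E[U] = 3.04,  E[W] = -3.76
E[UW] = -11.68
Cov(U,W) = E[UW] − E[U]E[W] = -11.68 − (3.04)(-3.76) = -0.2496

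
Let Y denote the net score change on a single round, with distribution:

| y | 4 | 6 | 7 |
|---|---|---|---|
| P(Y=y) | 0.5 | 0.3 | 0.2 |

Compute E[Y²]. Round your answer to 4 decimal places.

28.6000

E[Y²] = (4)²(0.5) + (6)²(0.3) + (7)²(0.2) = 28.6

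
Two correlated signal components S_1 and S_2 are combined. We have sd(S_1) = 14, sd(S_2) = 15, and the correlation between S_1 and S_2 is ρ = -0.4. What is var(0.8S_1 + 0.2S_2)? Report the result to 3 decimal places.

var(S_1) = (14)² = 196;  var(S_2) = (15)² = 225
cov(S_1,S_2) = ρ·sd(S_1)·sd(S_2) = -0.4·14·15 = -84
var(0.8S_1 + 0.2S_2) = (0.8)²·var(S_1) + (0.2)²·var(S_2) + 2·(0.8)·(0.2)·cov(S_1,S_2)
= 0.64·196 + 0.04·225 + 0.32·-84 = 107.56

107.560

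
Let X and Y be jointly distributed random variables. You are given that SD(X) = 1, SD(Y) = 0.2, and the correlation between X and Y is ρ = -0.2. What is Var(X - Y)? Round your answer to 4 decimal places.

1.1200

Var(X) = (1)² = 1;  Var(Y) = (0.2)² = 0.04
cov(X,Y) = ρ·SD(X)·SD(Y) = -0.2·1·0.2 = -0.04
Var(X - Y) = (1)²·Var(X) + (-1)²·Var(Y) + 2·(1)·(-1)·cov(X,Y)
= 1·1 + 1·0.04 + -2·-0.04 = 1.12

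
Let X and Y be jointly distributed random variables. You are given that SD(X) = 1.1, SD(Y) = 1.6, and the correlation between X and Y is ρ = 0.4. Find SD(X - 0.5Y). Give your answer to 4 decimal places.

Var(X) = (1.1)² = 1.21;  Var(Y) = (1.6)² = 2.56
Cov(X,Y) = ρ·SD(X)·SD(Y) = 0.4·1.1·1.6 = 0.704
Var(X - 0.5Y) = (1)²·Var(X) + (-0.5)²·Var(Y) + 2·(1)·(-0.5)·Cov(X,Y)
= 1·1.21 + 0.25·2.56 + -1·0.704 = 1.146
SD(X - 0.5Y) = √1.146 ≈ 1.0705

1.0705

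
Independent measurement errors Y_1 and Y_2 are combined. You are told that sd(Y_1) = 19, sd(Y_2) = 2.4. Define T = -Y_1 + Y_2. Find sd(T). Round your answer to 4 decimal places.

Var(Y_1) = 361, Var(Y_2) = 5.76
By independence, Var(T) = (-1)²Var(Y_1) + (1)²Var(Y_2)
= (-1)²·361 + (1)²·5.76 = 366.76
sd(T) = √366.76 ≈ 19.1510

19.1510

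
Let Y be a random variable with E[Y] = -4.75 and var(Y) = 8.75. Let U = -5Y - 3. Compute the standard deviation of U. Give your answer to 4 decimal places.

var(-5Y - 3) = (-5)²·8.75 = 218.75
SD(U) = √218.75 ≈ 14.7902

14.7902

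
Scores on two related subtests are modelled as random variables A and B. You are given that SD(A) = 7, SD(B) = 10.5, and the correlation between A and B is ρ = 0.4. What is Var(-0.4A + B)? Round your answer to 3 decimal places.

Var(A) = (7)² = 49;  Var(B) = (10.5)² = 110.25
Cov(A,B) = ρ·SD(A)·SD(B) = 0.4·7·10.5 = 29.4
Var(-0.4A + B) = (-0.4)²·Var(A) + (1)²·Var(B) + 2·(-0.4)·(1)·Cov(A,B)
= 0.16·49 + 1·110.25 + -0.8·29.4 = 94.57

94.570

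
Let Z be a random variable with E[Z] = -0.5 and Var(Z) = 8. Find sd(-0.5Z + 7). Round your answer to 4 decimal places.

Var(-0.5Z + 7) = (-0.5)²·8 = 2
sd(-0.5Z + 7) = √2 ≈ 1.4142

1.4142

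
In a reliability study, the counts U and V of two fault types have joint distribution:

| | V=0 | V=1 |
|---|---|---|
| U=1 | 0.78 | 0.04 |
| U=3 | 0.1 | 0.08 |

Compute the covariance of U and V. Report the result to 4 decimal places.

E[U] = 1.36,  E[V] = 0.12
E[UV] = 0.28
Cov(U,V) = E[UV] − E[U]E[V] = 0.28 − (1.36)(0.12) = 0.1168

0.1168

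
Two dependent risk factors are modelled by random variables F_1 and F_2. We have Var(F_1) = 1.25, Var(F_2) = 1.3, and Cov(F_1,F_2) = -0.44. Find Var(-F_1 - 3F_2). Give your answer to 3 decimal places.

10.310

Var(-F_1 - 3F_2) = (-1)²·Var(F_1) + (-3)²·Var(F_2) + 2·(-1)·(-3)·Cov(F_1,F_2)
= 1·1.25 + 9·1.3 + 6·-0.44 = 10.31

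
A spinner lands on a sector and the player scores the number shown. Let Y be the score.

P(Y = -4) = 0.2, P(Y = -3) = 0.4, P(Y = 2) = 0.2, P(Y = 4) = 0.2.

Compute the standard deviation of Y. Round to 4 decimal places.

3.1875

E[Y] = (-4)(0.2) + (-3)(0.4) + (2)(0.2) + (4)(0.2) = -0.8
E[Y²] = (-4)²(0.2) + (-3)²(0.4) + (2)²(0.2) + (4)²(0.2) = 10.8
V(Y) = E[Y²] − (E[Y])² = 10.8 − (-0.8)² = 10.16
SD(Y) = √10.16 ≈ 3.1875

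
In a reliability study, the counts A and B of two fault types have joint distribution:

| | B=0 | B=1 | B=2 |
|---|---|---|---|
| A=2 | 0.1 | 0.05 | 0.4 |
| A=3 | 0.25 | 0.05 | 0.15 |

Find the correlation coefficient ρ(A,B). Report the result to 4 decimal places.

E[A] = 2.45,  E[B] = 1.2
E[AB] = 2.75
cov(A,B) = E[AB] − E[A]E[B] = 2.75 − (2.45)(1.2) = -0.19
V(A) = 0.2475,  V(B) = 0.86
ρ = -0.19 / √(0.2475·0.86) ≈ -0.4118

-0.4118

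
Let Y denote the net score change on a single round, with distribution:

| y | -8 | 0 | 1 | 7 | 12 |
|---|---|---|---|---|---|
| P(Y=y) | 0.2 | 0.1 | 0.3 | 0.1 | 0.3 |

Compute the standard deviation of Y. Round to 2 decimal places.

E[Y] = (-8)(0.2) + (0)(0.1) + (1)(0.3) + (7)(0.1) + (12)(0.3) = 3
E[Y²] = (-8)²(0.2) + (0)²(0.1) + (1)²(0.3) + (7)²(0.1) + (12)²(0.3) = 61.2
Var(Y) = E[Y²] − (E[Y])² = 61.2 − (3)² = 52.2
SD(Y) = √52.2 ≈ 7.22

7.22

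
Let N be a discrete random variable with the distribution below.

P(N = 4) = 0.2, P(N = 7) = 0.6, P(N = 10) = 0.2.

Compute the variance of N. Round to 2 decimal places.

3.60

E[N] = (4)(0.2) + (7)(0.6) + (10)(0.2) = 7
E[N²] = (4)²(0.2) + (7)²(0.6) + (10)²(0.2) = 52.6
V(N) = E[N²] − (E[N])² = 52.6 − (7)² = 3.6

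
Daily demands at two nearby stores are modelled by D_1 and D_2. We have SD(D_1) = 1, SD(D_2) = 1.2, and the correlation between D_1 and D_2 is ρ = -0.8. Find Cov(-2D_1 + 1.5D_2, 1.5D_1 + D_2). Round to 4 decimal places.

-1.0800

var(D_1) = (1)² = 1;  var(D_2) = (1.2)² = 1.44
Cov(D_1,D_2) = ρ·SD(D_1)·SD(D_2) = -0.8·1·1.2 = -0.96
Cov(-2D_1 + 1.5D_2, 1.5D_1 + D_2) = (-2)(1.5)var(D_1) + (1.5)(1)var(D_2) + [(-2)(1) + (1.5)(1.5)]Cov(D_1,D_2)
= -3·1 + 1.5·1.44 + 0.25·-0.96 = -1.08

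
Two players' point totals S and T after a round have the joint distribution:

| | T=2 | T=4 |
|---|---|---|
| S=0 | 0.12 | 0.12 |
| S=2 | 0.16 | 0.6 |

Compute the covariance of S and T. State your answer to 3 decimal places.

E[S] = 1.52,  E[T] = 3.44
E[ST] = 5.44
Cov(S,T) = E[ST] − E[S]E[T] = 5.44 − (1.52)(3.44) = 0.2112

0.211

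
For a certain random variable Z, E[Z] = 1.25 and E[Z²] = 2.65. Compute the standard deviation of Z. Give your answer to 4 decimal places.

1.0428

V(Z) = 2.65 − (1.25)² = 1.0875
σ(Z) = √1.0875 ≈ 1.0428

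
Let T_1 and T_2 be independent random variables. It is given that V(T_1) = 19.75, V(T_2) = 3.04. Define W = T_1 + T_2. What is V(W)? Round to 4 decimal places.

By independence, V(W) = (1)²V(T_1) + (1)²V(T_2)
= (1)²·19.75 + (1)²·3.04 = 22.79

22.7900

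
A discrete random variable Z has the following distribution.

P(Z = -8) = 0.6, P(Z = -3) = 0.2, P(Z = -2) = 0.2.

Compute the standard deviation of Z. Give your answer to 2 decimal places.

E[Z] = (-8)(0.6) + (-3)(0.2) + (-2)(0.2) = -5.8
E[Z²] = (-8)²(0.6) + (-3)²(0.2) + (-2)²(0.2) = 41
V(Z) = E[Z²] − (E[Z])² = 41 − (-5.8)² = 7.36
sd(Z) = √7.36 ≈ 2.71

2.71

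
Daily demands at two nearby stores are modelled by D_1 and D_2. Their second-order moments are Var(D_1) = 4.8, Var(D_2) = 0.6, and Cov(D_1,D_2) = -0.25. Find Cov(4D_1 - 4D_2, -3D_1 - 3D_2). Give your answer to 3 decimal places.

-50.400

Cov(4D_1 - 4D_2, -3D_1 - 3D_2) = (4)(-3)Var(D_1) + (-4)(-3)Var(D_2) + [(4)(-3) + (-4)(-3)]Cov(D_1,D_2)
= -12·4.8 + 12·0.6 + 0·-0.25 = -50.4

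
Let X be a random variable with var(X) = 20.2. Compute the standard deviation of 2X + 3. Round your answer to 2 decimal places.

var(2X + 3) = (2)²·20.2 = 80.8
σ(2X + 3) = √80.8 ≈ 8.99

8.99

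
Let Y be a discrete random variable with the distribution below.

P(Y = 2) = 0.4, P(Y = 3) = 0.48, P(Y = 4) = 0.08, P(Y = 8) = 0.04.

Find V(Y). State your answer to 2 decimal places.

E[Y] = (2)(0.4) + (3)(0.48) + (4)(0.08) + (8)(0.04) = 2.88
E[Y²] = (2)²(0.4) + (3)²(0.48) + (4)²(0.08) + (8)²(0.04) = 9.76
V(Y) = E[Y²] − (E[Y])² = 9.76 − (2.88)² = 1.4656

1.47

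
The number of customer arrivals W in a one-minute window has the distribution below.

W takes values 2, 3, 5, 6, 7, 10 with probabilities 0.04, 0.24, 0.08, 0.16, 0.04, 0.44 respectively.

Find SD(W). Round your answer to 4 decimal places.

E[W] = (2)(0.04) + (3)(0.24) + (5)(0.08) + (6)(0.16) + (7)(0.04) + (10)(0.44) = 6.84
E[W²] = (2)²(0.04) + (3)²(0.24) + (5)²(0.08) + (6)²(0.16) + (7)²(0.04) + (10)²(0.44) = 56.04
var(W) = E[W²] − (E[W])² = 56.04 − (6.84)² = 9.2544
SD(W) = √9.2544 ≈ 3.0421

3.0421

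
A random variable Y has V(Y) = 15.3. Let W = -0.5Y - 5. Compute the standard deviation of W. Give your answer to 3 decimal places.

1.956

V(-0.5Y - 5) = (-0.5)²·15.3 = 3.825
sd(W) = √3.825 ≈ 1.956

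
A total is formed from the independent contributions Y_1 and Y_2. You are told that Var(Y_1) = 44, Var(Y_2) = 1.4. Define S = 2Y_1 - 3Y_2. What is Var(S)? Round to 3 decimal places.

188.600

By independence, Var(S) = (2)²Var(Y_1) + (-3)²Var(Y_2)
= (2)²·44 + (-3)²·1.4 = 188.6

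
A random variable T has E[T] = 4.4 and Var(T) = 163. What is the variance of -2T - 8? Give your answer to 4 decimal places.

Var(-2T - 8) = (-2)²·Var(T) = 4·163 = 652

652.0000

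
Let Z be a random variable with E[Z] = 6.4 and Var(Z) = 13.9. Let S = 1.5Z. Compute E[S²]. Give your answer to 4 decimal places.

E[1.5Z] = 1.5·6.4 = 9.6
Var(1.5Z) = (1.5)²·13.9 = 31.275
E[S²] = Var(S) + (E[S])² = 31.275 + (9.6)² = 123.435

123.4350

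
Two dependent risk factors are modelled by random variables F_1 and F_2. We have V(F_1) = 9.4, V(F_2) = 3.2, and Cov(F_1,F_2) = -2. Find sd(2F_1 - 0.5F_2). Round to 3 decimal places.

6.512

V(2F_1 - 0.5F_2) = (2)²·V(F_1) + (-0.5)²·V(F_2) + 2·(2)·(-0.5)·Cov(F_1,F_2)
= 4·9.4 + 0.25·3.2 + -2·-2 = 42.4
sd(2F_1 - 0.5F_2) = √42.4 ≈ 6.512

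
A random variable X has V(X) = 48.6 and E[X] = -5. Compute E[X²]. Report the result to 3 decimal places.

73.600

E[X²] = V(X) + (E[X])² = 48.6 + (-5)² = 73.6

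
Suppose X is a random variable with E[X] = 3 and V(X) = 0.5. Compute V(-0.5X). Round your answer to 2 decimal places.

0.13

V(-0.5X) = (-0.5)²·V(X) = 0.25·0.5 = 0.125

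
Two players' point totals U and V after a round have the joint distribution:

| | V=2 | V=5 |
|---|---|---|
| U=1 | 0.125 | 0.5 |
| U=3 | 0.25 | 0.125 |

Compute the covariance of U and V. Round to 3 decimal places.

E[U] = 1.75,  E[V] = 3.875
E[UV] = 6.125
Cov(U,V) = E[UV] − E[U]E[V] = 6.125 − (1.75)(3.875) = -0.65625

-0.656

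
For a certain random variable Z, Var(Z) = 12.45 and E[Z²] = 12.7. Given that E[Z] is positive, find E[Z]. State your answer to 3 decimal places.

0.500

(E[Z])² = E[Z²] − Var(Z) = 12.7 − 12.45 = 0.25
E[Z] = √0.25 = 0.5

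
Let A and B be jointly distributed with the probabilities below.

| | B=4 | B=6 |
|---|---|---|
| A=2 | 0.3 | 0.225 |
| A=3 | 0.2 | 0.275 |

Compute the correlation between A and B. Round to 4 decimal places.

0.1502

E[A] = 2.475,  E[B] = 5
E[AB] = 12.45
cov(A,B) = E[AB] − E[A]E[B] = 12.45 − (2.475)(5) = 0.075
V(A) = 0.249375,  V(B) = 1
ρ = 0.075 / √(0.249375·1) ≈ 0.1502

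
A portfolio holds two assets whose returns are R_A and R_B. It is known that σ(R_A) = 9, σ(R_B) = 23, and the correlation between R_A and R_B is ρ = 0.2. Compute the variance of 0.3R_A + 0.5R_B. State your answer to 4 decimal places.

Var(R_A) = (9)² = 81;  Var(R_B) = (23)² = 529
Cov(R_A,R_B) = ρ·σ(R_A)·σ(R_B) = 0.2·9·23 = 41.4
Var(0.3R_A + 0.5R_B) = (0.3)²·Var(R_A) + (0.5)²·Var(R_B) + 2·(0.3)·(0.5)·Cov(R_A,R_B)
= 0.09·81 + 0.25·529 + 0.3·41.4 = 151.96

151.9600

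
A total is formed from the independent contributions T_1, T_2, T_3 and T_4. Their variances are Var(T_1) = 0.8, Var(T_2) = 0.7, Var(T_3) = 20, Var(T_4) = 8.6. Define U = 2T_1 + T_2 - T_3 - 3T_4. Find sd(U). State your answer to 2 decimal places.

10.06

By independence, Var(U) = (2)²Var(T_1) + (1)²Var(T_2) + (-1)²Var(T_3) + (-3)²Var(T_4)
= (2)²·0.8 + (1)²·0.7 + (-1)²·20 + (-3)²·8.6 = 101.3
sd(U) = √101.3 ≈ 10.06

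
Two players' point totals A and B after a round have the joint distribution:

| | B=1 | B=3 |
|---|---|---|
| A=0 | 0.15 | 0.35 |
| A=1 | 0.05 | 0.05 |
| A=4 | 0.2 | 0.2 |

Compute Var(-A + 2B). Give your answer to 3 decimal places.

E[A] = 1.7,  E[B] = 2.2,  E[AB] = 3.4
Var(A) = 6.5 − (1.7)² = 3.61;  Var(B) = 5.8 − (2.2)² = 0.96
cov(A,B) = 3.4 − (1.7)(2.2) = -0.34
Var(-A + 2B) = (-1)²·3.61 + (2)²·0.96 + 2·(-1)·(2)·-0.34 = 8.81

8.810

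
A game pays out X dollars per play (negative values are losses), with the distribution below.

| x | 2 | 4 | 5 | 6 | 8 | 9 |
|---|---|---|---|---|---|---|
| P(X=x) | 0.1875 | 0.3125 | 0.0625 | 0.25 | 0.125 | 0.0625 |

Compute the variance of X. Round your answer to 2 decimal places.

4.38

E[X] = (2)(0.1875) + (4)(0.3125) + (5)(0.0625) + (6)(0.25) + (8)(0.125) + (9)(0.0625) = 5
E[X²] = (2)²(0.1875) + (4)²(0.3125) + (5)²(0.0625) + (6)²(0.25) + (8)²(0.125) + (9)²(0.0625) = 29.375
Var(X) = E[X²] − (E[X])² = 29.375 − (5)² = 4.375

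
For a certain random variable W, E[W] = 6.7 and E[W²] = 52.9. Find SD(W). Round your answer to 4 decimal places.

var(W) = 52.9 − (6.7)² = 8.01
SD(W) = √8.01 ≈ 2.8302

2.8302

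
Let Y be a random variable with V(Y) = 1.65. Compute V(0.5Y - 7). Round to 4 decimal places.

0.4125

V(0.5Y - 7) = (0.5)²·V(Y) = 0.25·1.65 = 0.4125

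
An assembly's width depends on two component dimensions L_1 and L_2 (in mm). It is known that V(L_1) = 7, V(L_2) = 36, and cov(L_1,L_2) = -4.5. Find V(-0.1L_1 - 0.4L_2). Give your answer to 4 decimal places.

V(-0.1L_1 - 0.4L_2) = (-0.1)²·V(L_1) + (-0.4)²·V(L_2) + 2·(-0.1)·(-0.4)·cov(L_1,L_2)
= 0.01·7 + 0.16·36 + 0.08·-4.5 = 5.47

5.4700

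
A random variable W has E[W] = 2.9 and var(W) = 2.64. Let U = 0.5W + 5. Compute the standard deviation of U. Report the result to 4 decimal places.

var(0.5W + 5) = (0.5)²·2.64 = 0.66
σ(U) = √0.66 ≈ 0.8124

0.8124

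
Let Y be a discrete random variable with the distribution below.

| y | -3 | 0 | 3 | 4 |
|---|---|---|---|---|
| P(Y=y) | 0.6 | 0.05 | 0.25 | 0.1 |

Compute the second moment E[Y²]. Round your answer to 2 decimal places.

E[Y²] = (-3)²(0.6) + (0)²(0.05) + (3)²(0.25) + (4)²(0.1) = 9.25

9.25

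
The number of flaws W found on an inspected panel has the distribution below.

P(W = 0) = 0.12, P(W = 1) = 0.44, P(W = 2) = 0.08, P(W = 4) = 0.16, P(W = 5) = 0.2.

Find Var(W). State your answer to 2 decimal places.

3.30

E[W] = (0)(0.12) + (1)(0.44) + (2)(0.08) + (4)(0.16) + (5)(0.2) = 2.24
E[W²] = (0)²(0.12) + (1)²(0.44) + (2)²(0.08) + (4)²(0.16) + (5)²(0.2) = 8.32
Var(W) = E[W²] − (E[W])² = 8.32 − (2.24)² = 3.3024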